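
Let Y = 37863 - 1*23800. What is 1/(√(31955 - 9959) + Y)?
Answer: 14063/197745973 - 6*√611/197745973 ≈ 7.0367e-5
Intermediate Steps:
Y = 14063 (Y = 37863 - 23800 = 14063)
1/(√(31955 - 9959) + Y) = 1/(√(31955 - 9959) + 14063) = 1/(√21996 + 14063) = 1/(6*√611 + 14063) = 1/(14063 + 6*√611)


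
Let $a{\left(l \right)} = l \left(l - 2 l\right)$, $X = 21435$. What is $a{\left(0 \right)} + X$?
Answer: $21435$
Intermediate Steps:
$a{\left(l \right)} = - l^{2}$ ($a{\left(l \right)} = l \left(- l\right) = - l^{2}$)
$a{\left(0 \right)} + X = - 0^{2} + 21435 = \left(-1\right) 0 + 21435 = 0 + 21435 = 21435$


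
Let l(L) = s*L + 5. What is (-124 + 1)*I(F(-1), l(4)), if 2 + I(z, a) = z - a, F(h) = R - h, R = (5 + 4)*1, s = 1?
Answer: 123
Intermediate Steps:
R = 9 (R = 9*1 = 9)
F(h) = 9 - h
l(L) = 5 + L (l(L) = 1*L + 5 = L + 5 = 5 + L)
I(z, a) = -2 + z - a (I(z, a) = -2 + (z - a) = -2 + z - a)
(-124 + 1)*I(F(-1), l(4)) = (-124 + 1)*(-2 + (9 - 1*(-1)) - (5 + 4)) = -123*(-2 + (9 + 1) - 1*9) = -123*(-2 + 10 - 9) = -123*(-1) = 123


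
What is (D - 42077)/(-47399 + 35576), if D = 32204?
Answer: 3291/3941 ≈ 0.83507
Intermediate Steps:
(D - 42077)/(-47399 + 35576) = (32204 - 42077)/(-47399 + 35576) = -9873/(-11823) = -9873*(-1/11823) = 3291/3941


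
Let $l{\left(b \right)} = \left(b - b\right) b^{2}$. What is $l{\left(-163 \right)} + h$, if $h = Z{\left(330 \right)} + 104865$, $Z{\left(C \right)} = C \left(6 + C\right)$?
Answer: $215745$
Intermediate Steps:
$h = 215745$ ($h = 330 \left(6 + 330\right) + 104865 = 330 \cdot 336 + 104865 = 110880 + 104865 = 215745$)
$l{\left(b \right)} = 0$ ($l{\left(b \right)} = 0 b^{2} = 0$)
$l{\left(-163 \right)} + h = 0 + 215745 = 215745$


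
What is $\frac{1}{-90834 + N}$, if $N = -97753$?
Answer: $- \frac{1}{188587} \approx -5.3026 \cdot 10^{-6}$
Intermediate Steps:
$\frac{1}{-90834 + N} = \frac{1}{-90834 - 97753} = \frac{1}{-188587} = - \frac{1}{188587}$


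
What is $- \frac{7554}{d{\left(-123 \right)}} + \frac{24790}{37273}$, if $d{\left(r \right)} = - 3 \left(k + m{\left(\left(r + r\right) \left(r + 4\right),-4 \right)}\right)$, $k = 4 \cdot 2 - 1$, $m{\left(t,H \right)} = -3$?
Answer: $\frac{46976287}{74546} \approx 630.17$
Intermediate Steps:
$k = 7$ ($k = 8 - 1 = 7$)
$d{\left(r \right)} = -12$ ($d{\left(r \right)} = - 3 \left(7 - 3\right) = \left(-3\right) 4 = -12$)
$- \frac{7554}{d{\left(-123 \right)}} + \frac{24790}{37273} = - \frac{7554}{-12} + \frac{24790}{37273} = \left(-7554\right) \left(- \frac{1}{12}\right) + 24790 \cdot \frac{1}{37273} = \frac{1259}{2} + \frac{24790}{37273} = \frac{46976287}{74546}$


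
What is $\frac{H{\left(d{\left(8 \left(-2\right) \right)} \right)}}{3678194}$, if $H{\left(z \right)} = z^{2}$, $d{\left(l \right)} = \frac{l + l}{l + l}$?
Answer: $\frac{1}{3678194} \approx 2.7187 \cdot 10^{-7}$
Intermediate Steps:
$d{\left(l \right)} = 1$ ($d{\left(l \right)} = \frac{2 l}{2 l} = 2 l \frac{1}{2 l} = 1$)
$\frac{H{\left(d{\left(8 \left(-2\right) \right)} \right)}}{3678194} = \frac{1^{2}}{3678194} = 1 \cdot \frac{1}{3678194} = \frac{1}{3678194}$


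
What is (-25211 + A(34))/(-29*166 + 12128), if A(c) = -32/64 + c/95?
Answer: -4790117/1389660 ≈ -3.4470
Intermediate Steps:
A(c) = -½ + c/95 (A(c) = -32*1/64 + c*(1/95) = -½ + c/95)
(-25211 + A(34))/(-29*166 + 12128) = (-25211 + (-½ + (1/95)*34))/(-29*166 + 12128) = (-25211 + (-½ + 34/95))/(-4814 + 12128) = (-25211 - 27/190)/7314 = -4790117/190*1/7314 = -4790117/1389660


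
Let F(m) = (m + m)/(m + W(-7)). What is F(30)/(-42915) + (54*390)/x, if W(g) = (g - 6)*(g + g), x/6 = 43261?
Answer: 532188569/6559795213 ≈ 0.081129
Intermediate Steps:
x = 259566 (x = 6*43261 = 259566)
W(g) = 2*g*(-6 + g) (W(g) = (-6 + g)*(2*g) = 2*g*(-6 + g))
F(m) = 2*m/(182 + m) (F(m) = (m + m)/(m + 2*(-7)*(-6 - 7)) = (2*m)/(m + 2*(-7)*(-13)) = (2*m)/(m + 182) = (2*m)/(182 + m) = 2*m/(182 + m))
F(30)/(-42915) + (54*390)/x = (2*30/(182 + 30))/(-42915) + (54*390)/259566 = (2*30/212)*(-1/42915) + 21060*(1/259566) = (2*30*(1/212))*(-1/42915) + 3510/43261 = (15/53)*(-1/42915) + 3510/43261 = -1/151633 + 3510/43261 = 532188569/6559795213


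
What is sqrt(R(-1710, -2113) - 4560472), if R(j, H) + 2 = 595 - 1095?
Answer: 11*I*sqrt(37694) ≈ 2135.6*I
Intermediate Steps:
R(j, H) = -502 (R(j, H) = -2 + (595 - 1095) = -2 - 500 = -502)
sqrt(R(-1710, -2113) - 4560472) = sqrt(-502 - 4560472) = sqrt(-4560974) = 11*I*sqrt(37694)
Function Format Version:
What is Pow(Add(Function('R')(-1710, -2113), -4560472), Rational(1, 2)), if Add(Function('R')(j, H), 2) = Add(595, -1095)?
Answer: Mul(11, I, Pow(37694, Rational(1, 2))) ≈ Mul(2135.6, I)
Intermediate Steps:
Function('R')(j, H) = -502 (Function('R')(j, H) = Add(-2, Add(595, -1095)) = Add(-2, -500) = -502)
Pow(Add(Function('R')(-1710, -2113), -4560472), Rational(1, 2)) = Pow(Add(-502, -4560472), Rational(1, 2)) = Pow(-4560974, Rational(1, 2)) = Mul(11, I, Pow(37694, Rational(1, 2)))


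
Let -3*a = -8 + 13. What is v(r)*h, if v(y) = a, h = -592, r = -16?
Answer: 2960/3 ≈ 986.67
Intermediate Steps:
a = -5/3 (a = -(-8 + 13)/3 = -1/3*5 = -5/3 ≈ -1.6667)
v(y) = -5/3
v(r)*h = -5/3*(-592) = 2960/3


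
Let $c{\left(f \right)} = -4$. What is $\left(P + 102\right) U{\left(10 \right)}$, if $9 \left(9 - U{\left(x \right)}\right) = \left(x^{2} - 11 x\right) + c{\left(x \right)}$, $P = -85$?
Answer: $\frac{1615}{9} \approx 179.44$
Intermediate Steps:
$U{\left(x \right)} = \frac{85}{9} - \frac{x^{2}}{9} + \frac{11 x}{9}$ ($U{\left(x \right)} = 9 - \frac{\left(x^{2} - 11 x\right) - 4}{9} = 9 - \frac{-4 + x^{2} - 11 x}{9} = 9 + \left(\frac{4}{9} - \frac{x^{2}}{9} + \frac{11 x}{9}\right) = \frac{85}{9} - \frac{x^{2}}{9} + \frac{11 x}{9}$)
$\left(P + 102\right) U{\left(10 \right)} = \left(-85 + 102\right) \left(\frac{85}{9} - \frac{10^{2}}{9} + \frac{11}{9} \cdot 10\right) = 17 \left(\frac{85}{9} - \frac{100}{9} + \frac{110}{9}\right) = 17 \cdot \frac{95}{9} = \frac{1615}{9}$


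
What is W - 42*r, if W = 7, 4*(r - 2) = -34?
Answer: 280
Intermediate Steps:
r = -13/2 (r = 2 + (¼)*(-34) = 2 - 17/2 = -13/2 ≈ -6.5000)
W - 42*r = 7 - 42*(-13/2) = 7 + 273 = 280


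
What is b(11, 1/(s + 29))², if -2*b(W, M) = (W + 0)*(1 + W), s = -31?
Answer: 4356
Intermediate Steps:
b(W, M) = -W*(1 + W)/2 (b(W, M) = -(W + 0)*(1 + W)/2 = -W*(1 + W)/2)
b(11, 1/(s + 29))² = (-½*11*(1 + 11))² = (-½*11*12)² = (-66)² = 4356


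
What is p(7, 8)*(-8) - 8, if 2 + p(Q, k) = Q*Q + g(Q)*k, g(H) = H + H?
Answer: -1280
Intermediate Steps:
g(H) = 2*H
p(Q, k) = -2 + Q**2 + 2*Q*k (p(Q, k) = -2 + (Q*Q + (2*Q)*k) = -2 + (Q**2 + 2*Q*k) = -2 + Q**2 + 2*Q*k)
p(7, 8)*(-8) - 8 = (-2 + 7**2 + 2*7*8)*(-8) - 8 = (-2 + 49 + 112)*(-8) - 8 = 159*(-8) - 8 = -1272 - 8 = -1280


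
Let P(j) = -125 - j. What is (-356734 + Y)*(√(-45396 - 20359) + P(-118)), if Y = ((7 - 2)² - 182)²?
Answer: 2324595 - 332085*I*√65755 ≈ 2.3246e+6 - 8.5156e+7*I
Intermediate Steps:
Y = 24649 (Y = (5² - 182)² = (25 - 182)² = (-157)² = 24649)
(-356734 + Y)*(√(-45396 - 20359) + P(-118)) = (-356734 + 24649)*(√(-45396 - 20359) + (-125 - 1*(-118))) = -332085*(√(-65755) + (-125 + 118)) = -332085*(I*√65755 - 7) = -332085*(-7 + I*√65755) = 2324595 - 332085*I*√65755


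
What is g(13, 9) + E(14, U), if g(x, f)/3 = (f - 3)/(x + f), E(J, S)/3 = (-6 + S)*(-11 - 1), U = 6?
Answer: 9/11 ≈ 0.81818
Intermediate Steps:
E(J, S) = 216 - 36*S (E(J, S) = 3*((-6 + S)*(-11 - 1)) = 3*((-6 + S)*(-12)) = 3*(72 - 12*S) = 216 - 36*S)
g(x, f) = 3*(-3 + f)/(f + x) (g(x, f) = 3*((f - 3)/(x + f)) = 3*((-3 + f)/(f + x)) = 3*(-3 + f)/(f + x))
g(13, 9) + E(14, U) = 3*(-3 + 9)/(9 + 13) + (216 - 36*6) = 3*6/22 + (216 - 216) = 3*(1/22)*6 + 0 = 9/11 + 0 = 9/11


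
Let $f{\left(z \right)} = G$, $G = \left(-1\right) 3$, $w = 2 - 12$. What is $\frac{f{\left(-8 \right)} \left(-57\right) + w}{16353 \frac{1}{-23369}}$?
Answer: $- \frac{163583}{711} \approx -230.07$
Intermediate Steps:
$w = -10$ ($w = 2 - 12 = -10$)
$G = -3$
$f{\left(z \right)} = -3$
$\frac{f{\left(-8 \right)} \left(-57\right) + w}{16353 \frac{1}{-23369}} = \frac{\left(-3\right) \left(-57\right) - 10}{16353 \frac{1}{-23369}} = \frac{171 - 10}{16353 \left(- \frac{1}{23369}\right)} = \frac{161}{- \frac{16353}{23369}} = 161 \left(- \frac{23369}{16353}\right) = - \frac{163583}{711}$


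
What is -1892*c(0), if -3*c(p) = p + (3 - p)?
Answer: 1892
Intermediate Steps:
c(p) = -1 (c(p) = -(p + (3 - p))/3 = -⅓*3 = -1)
-1892*c(0) = -1892*(-1) = 1892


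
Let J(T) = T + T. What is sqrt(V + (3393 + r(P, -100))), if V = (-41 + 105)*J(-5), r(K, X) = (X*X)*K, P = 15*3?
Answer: sqrt(452753) ≈ 672.87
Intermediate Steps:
J(T) = 2*T
P = 45
r(K, X) = K*X**2 (r(K, X) = X**2*K = K*X**2)
V = -640 (V = (-41 + 105)*(2*(-5)) = 64*(-10) = -640)
sqrt(V + (3393 + r(P, -100))) = sqrt(-640 + (3393 + 45*(-100)**2)) = sqrt(-640 + (3393 + 45*10000)) = sqrt(-640 + (3393 + 450000)) = sqrt(-640 + 453393) = sqrt(452753)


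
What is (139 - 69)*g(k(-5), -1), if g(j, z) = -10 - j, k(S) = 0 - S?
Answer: -1050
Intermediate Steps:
k(S) = -S
(139 - 69)*g(k(-5), -1) = (139 - 69)*(-10 - (-1)*(-5)) = 70*(-10 - 1*5) = 70*(-10 - 5) = 70*(-15) = -1050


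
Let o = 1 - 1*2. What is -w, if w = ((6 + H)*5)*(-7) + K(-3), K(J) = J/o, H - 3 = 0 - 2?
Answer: 242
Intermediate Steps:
H = 1 (H = 3 + (0 - 2) = 3 - 2 = 1)
o = -1 (o = 1 - 2 = -1)
K(J) = -J (K(J) = J/(-1) = J*(-1) = -J)
w = -242 (w = ((6 + 1)*5)*(-7) - 1*(-3) = (7*5)*(-7) + 3 = 35*(-7) + 3 = -245 + 3 = -242)
-w = -1*(-242) = 242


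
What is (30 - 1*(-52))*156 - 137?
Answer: 12655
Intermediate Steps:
(30 - 1*(-52))*156 - 137 = (30 + 52)*156 - 137 = 82*156 - 137 = 12792 - 137 = 12655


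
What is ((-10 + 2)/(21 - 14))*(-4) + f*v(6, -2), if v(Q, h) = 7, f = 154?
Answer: 7578/7 ≈ 1082.6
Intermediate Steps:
((-10 + 2)/(21 - 14))*(-4) + f*v(6, -2) = ((-10 + 2)/(21 - 14))*(-4) + 154*7 = -8/7*(-4) + 1078 = 32/7 + 1078 = 7578/7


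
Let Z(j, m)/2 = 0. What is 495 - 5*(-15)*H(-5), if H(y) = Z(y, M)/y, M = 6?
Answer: 495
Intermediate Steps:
Z(j, m) = 0 (Z(j, m) = 2*0 = 0)
H(y) = 0 (H(y) = 0/y = 0)
495 - 5*(-15)*H(-5) = 495 - 5*(-15)*0 = 495 - (-75)*0 = 495 - 1*0 = 495 + 0 = 495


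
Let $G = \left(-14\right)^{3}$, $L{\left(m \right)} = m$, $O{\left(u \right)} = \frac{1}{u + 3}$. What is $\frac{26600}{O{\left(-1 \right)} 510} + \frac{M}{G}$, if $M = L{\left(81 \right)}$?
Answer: $\frac{14593949}{139944} \approx 104.28$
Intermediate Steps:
$O{\left(u \right)} = \frac{1}{3 + u}$
$G = -2744$
$M = 81$
$\frac{26600}{O{\left(-1 \right)} 510} + \frac{M}{G} = \frac{26600}{\frac{1}{3 - 1} \cdot 510} + \frac{81}{-2744} = \frac{26600}{\frac{1}{2} \cdot 510} + 81 \left(- \frac{1}{2744}\right) = \frac{26600}{\frac{1}{2} \cdot 510} - \frac{81}{2744} = \frac{26600}{255} - \frac{81}{2744} = 26600 \cdot \frac{1}{255} - \frac{81}{2744} = \frac{5320}{51} - \frac{81}{2744} = \frac{14593949}{139944}$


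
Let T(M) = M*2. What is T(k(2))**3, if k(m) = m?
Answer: 64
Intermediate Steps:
T(M) = 2*M
T(k(2))**3 = (2*2)**3 = 4**3 = 64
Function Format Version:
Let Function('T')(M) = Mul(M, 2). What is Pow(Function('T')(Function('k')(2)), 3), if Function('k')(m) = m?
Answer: 64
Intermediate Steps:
Function('T')(M) = Mul(2, M)
Pow(Function('T')(Function('k')(2)), 3) = Pow(Mul(2, 2), 3) = Pow(4, 3) = 64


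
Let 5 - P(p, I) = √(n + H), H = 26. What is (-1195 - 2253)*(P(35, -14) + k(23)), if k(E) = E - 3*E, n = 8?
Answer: 141368 + 3448*√34 ≈ 1.6147e+5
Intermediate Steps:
k(E) = -2*E
P(p, I) = 5 - √34 (P(p, I) = 5 - √(8 + 26) = 5 - √34)
(-1195 - 2253)*(P(35, -14) + k(23)) = (-1195 - 2253)*((5 - √34) - 2*23) = -3448*((5 - √34) - 46) = -3448*(-41 - √34) = 141368 + 3448*√34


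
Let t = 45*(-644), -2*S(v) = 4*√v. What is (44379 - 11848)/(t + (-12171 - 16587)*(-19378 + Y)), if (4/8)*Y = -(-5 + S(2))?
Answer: 503287068469/8616664426956868 + 155921083*√2/12924996640435302 ≈ 5.8426e-5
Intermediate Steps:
S(v) = -2*√v
t = -28980
Y = 10 + 4*√2 (Y = 2*(-(-5 - 2*√2)) = 2*(5 + 2*√2) = 10 + 4*√2 ≈ 15.657)
(44379 - 11848)/(t + (-12171 - 16587)*(-19378 + Y)) = (44379 - 11848)/(-28980 + (-12171 - 16587)*(-19378 + (10 + 4*√2))) = 32531/(-28980 - 28758*(-19368 + 4*√2)) = 32531/(-28980 + (556984944 - 115032*√2)) = 32531/(556955964 - 115032*√2)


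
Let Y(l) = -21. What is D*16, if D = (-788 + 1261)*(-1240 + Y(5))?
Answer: -9543248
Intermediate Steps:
D = -596453 (D = (-788 + 1261)*(-1240 - 21) = 473*(-1261) = -596453)
D*16 = -596453*16 = -9543248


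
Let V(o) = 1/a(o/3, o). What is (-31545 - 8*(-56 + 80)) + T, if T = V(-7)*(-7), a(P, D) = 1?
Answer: -31744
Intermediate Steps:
V(o) = 1 (V(o) = 1/1 = 1)
T = -7 (T = 1*(-7) = -7)
(-31545 - 8*(-56 + 80)) + T = (-31545 - 8*(-56 + 80)) - 7 = (-31545 - 8*24) - 7 = (-31545 - 192) - 7 = -31737 - 7 = -31744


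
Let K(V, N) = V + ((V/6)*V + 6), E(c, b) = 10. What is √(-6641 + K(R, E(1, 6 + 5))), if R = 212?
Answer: √9609/3 ≈ 32.675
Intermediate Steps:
K(V, N) = 6 + V + V²/6 (K(V, N) = V + ((V*(⅙))*V + 6) = V + ((V/6)*V + 6) = V + (V²/6 + 6) = V + (6 + V²/6) = 6 + V + V²/6)
√(-6641 + K(R, E(1, 6 + 5))) = √(-6641 + (6 + 212 + (⅙)*212²)) = √(-6641 + (6 + 212 + (⅙)*44944)) = √(-6641 + (6 + 212 + 22472/3)) = √(-6641 + 23126/3) = √(3203/3) = √9609/3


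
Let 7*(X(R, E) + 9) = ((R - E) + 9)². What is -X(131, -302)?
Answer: -195301/7 ≈ -27900.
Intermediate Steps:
X(R, E) = -9 + (9 + R - E)²/7 (X(R, E) = -9 + ((R - E) + 9)²/7 = -9 + (9 + R - E)²/7)
-X(131, -302) = -(-9 + (9 + 131 - 1*(-302))²/7) = -(-9 + (9 + 131 + 302)²/7) = -(-9 + (⅐)*442²) = -(-9 + (⅐)*195364) = -(-9 + 195364/7) = -1*195301/7 = -195301/7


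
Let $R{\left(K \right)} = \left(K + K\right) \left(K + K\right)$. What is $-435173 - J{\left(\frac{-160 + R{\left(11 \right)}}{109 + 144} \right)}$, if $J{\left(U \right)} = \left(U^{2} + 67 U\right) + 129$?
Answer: $- \frac{27868842818}{64009} \approx -4.3539 \cdot 10^{5}$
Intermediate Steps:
$R{\left(K \right)} = 4 K^{2}$ ($R{\left(K \right)} = 2 K 2 K = 4 K^{2}$)
$J{\left(U \right)} = 129 + U^{2} + 67 U$
$-435173 - J{\left(\frac{-160 + R{\left(11 \right)}}{109 + 144} \right)} = -435173 - \left(129 + \left(\frac{-160 + 4 \cdot 11^{2}}{109 + 144}\right)^{2} + 67 \frac{-160 + 4 \cdot 11^{2}}{109 + 144}\right) = -435173 - \left(129 + \left(\frac{-160 + 4 \cdot 121}{253}\right)^{2} + 67 \frac{-160 + 4 \cdot 121}{253}\right) = -435173 - \left(129 + \left(\left(-160 + 484\right) \frac{1}{253}\right)^{2} + 67 \left(-160 + 484\right) \frac{1}{253}\right) = -435173 - \left(129 + \left(324 \cdot \frac{1}{253}\right)^{2} + 67 \cdot 324 \cdot \frac{1}{253}\right) = -435173 - \left(129 + \left(\frac{324}{253}\right)^{2} + 67 \cdot \frac{324}{253}\right) = -435173 - \left(129 + \frac{104976}{64009} + \frac{21708}{253}\right) = -435173 - \frac{13854261}{64009} = - \frac{27868842818}{64009}$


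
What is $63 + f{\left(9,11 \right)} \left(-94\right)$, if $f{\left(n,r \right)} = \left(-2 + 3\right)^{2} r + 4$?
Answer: $-1347$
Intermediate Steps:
$f{\left(n,r \right)} = 4 + r$ ($f{\left(n,r \right)} = 1^{2} r + 4 = 1 r + 4 = r + 4 = 4 + r$)
$63 + f{\left(9,11 \right)} \left(-94\right) = 63 + \left(4 + 11\right) \left(-94\right) = 63 + 15 \left(-94\right) = 63 - 1410 = -1347$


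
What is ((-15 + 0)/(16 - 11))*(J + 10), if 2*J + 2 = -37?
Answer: 57/2 ≈ 28.500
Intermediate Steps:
J = -39/2 (J = -1 + (1/2)*(-37) = -1 - 37/2 = -39/2 ≈ -19.500)
((-15 + 0)/(16 - 11))*(J + 10) = ((-15 + 0)/(16 - 11))*(-39/2 + 10) = -15/5*(-19/2) = -15*1/5*(-19/2) = -3*(-19/2) = 57/2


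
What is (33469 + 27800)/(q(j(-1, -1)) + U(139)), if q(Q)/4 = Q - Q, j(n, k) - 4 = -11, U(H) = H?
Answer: 61269/139 ≈ 440.78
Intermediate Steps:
j(n, k) = -7 (j(n, k) = 4 - 11 = -7)
q(Q) = 0 (q(Q) = 4*(Q - Q) = 4*0 = 0)
(33469 + 27800)/(q(j(-1, -1)) + U(139)) = (33469 + 27800)/(0 + 139) = 61269/139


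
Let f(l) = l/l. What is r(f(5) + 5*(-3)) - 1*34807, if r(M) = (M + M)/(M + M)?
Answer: -34806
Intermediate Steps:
f(l) = 1
r(M) = 1 (r(M) = (2*M)/((2*M)) = (2*M)*(1/(2*M)) = 1)
r(f(5) + 5*(-3)) - 1*34807 = 1 - 1*34807 = 1 - 34807 = -34806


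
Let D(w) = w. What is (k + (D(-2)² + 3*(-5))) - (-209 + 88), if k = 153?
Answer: 263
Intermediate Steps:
(k + (D(-2)² + 3*(-5))) - (-209 + 88) = (153 + ((-2)² + 3*(-5))) - (-209 + 88) = (153 + (4 - 15)) - 1*(-121) = (153 - 11) + 121 = 142 + 121 = 263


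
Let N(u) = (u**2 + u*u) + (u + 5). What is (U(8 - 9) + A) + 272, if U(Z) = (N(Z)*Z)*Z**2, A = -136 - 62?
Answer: 68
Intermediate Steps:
N(u) = 5 + u + 2*u**2 (N(u) = (u**2 + u**2) + (5 + u) = 2*u**2 + (5 + u) = 5 + u + 2*u**2)
A = -198
U(Z) = Z**3*(5 + Z + 2*Z**2) (U(Z) = ((5 + Z + 2*Z**2)*Z)*Z**2 = (Z*(5 + Z + 2*Z**2))*Z**2 = Z**3*(5 + Z + 2*Z**2))
(U(8 - 9) + A) + 272 = ((8 - 9)**3*(5 + (8 - 9) + 2*(8 - 9)**2) - 198) + 272 = ((-1)**3*(5 - 1 + 2*(-1)**2) - 198) + 272 = (-(5 - 1 + 2*1) - 198) + 272 = (-(5 - 1 + 2) - 198) + 272 = (-1*6 - 198) + 272 = (-6 - 198) + 272 = -204 + 272 = 68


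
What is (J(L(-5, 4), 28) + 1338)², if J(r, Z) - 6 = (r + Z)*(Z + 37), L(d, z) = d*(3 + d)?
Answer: 14546596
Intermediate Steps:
J(r, Z) = 6 + (37 + Z)*(Z + r) (J(r, Z) = 6 + (r + Z)*(Z + 37) = 6 + (Z + r)*(37 + Z) = 6 + (37 + Z)*(Z + r))
(J(L(-5, 4), 28) + 1338)² = ((6 + 28² + 37*28 + 37*(-5*(3 - 5)) + 28*(-5*(3 - 5))) + 1338)² = ((6 + 784 + 1036 + 37*(-5*(-2)) + 28*(-5*(-2))) + 1338)² = ((6 + 784 + 1036 + 37*10 + 28*10) + 1338)² = ((6 + 784 + 1036 + 370 + 280) + 1338)² = (2476 + 1338)² = 3814² = 14546596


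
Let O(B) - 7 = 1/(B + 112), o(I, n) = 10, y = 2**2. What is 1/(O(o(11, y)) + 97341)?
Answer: 122/11876457 ≈ 1.0272e-5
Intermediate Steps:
y = 4
O(B) = 7 + 1/(112 + B) (O(B) = 7 + 1/(B + 112) = 7 + 1/(112 + B))
1/(O(o(11, y)) + 97341) = 1/((785 + 7*10)/(112 + 10) + 97341) = 1/((785 + 70)/122 + 97341) = 1/((1/122)*855 + 97341) = 1/(855/122 + 97341) = 1/(11876457/122) = 122/11876457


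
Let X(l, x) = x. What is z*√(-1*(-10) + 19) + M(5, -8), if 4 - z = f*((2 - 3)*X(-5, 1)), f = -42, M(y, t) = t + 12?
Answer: 4 - 38*√29 ≈ -200.64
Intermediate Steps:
M(y, t) = 12 + t
z = -38 (z = 4 - (-42)*(2 - 3)*1 = 4 - (-42)*(-1*1) = 4 - (-42)*(-1) = 4 - 1*42 = 4 - 42 = -38)
z*√(-1*(-10) + 19) + M(5, -8) = -38*√(-1*(-10) + 19) + (12 - 8) = -38*√(10 + 19) + 4 = -38*√29 + 4 = 4 - 38*√29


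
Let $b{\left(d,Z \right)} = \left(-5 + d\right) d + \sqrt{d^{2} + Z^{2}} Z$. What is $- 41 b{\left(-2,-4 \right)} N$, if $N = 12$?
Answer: $-6888 + 3936 \sqrt{5} \approx 1913.2$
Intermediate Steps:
$b{\left(d,Z \right)} = Z \sqrt{Z^{2} + d^{2}} + d \left(-5 + d\right)$ ($b{\left(d,Z \right)} = d \left(-5 + d\right) + \sqrt{Z^{2} + d^{2}} Z = d \left(-5 + d\right) + Z \sqrt{Z^{2} + d^{2}} = Z \sqrt{Z^{2} + d^{2}} + d \left(-5 + d\right)$)
$- 41 b{\left(-2,-4 \right)} N = - 41 \left(\left(-2\right)^{2} - -10 - 4 \sqrt{\left(-4\right)^{2} + \left(-2\right)^{2}}\right) 12 = - 41 \left(4 + 10 - 4 \sqrt{16 + 4}\right) 12 = - 41 \left(4 + 10 - 4 \sqrt{20}\right) 12 = - 41 \left(4 + 10 - 4 \cdot 2 \sqrt{5}\right) 12 = - 41 \left(4 + 10 - 8 \sqrt{5}\right) 12 = - 41 \left(14 - 8 \sqrt{5}\right) 12 = \left(-574 + 328 \sqrt{5}\right) 12 = -6888 + 3936 \sqrt{5}$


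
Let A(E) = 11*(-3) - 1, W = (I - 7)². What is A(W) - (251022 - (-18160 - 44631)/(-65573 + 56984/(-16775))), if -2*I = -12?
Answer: -276171607957279/1100044059 ≈ -2.5106e+5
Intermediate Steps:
I = 6 (I = -½*(-12) = 6)
W = 1 (W = (6 - 7)² = (-1)² = 1)
A(E) = -34 (A(E) = -33 - 1 = -34)
A(W) - (251022 - (-18160 - 44631)/(-65573 + 56984/(-16775))) = -34 - (251022 - (-18160 - 44631)/(-65573 + 56984/(-16775))) = -34 - (251022 - (-62791)/(-65573 + 56984*(-1/16775))) = -34 - (251022 - (-62791)/(-65573 - 56984/16775)) = -34 - (251022 - (-62791)/(-1100044059/16775)) = -34 - (251022 - (-62791)*(-16775)/1100044059) = -34 - (251022 - 1*1053319025/1100044059) = -34 - (251022 - 1053319025/1100044059) = -34 - 1*276134206459273/1100044059 = -34 - 276134206459273/1100044059 = -276171607957279/1100044059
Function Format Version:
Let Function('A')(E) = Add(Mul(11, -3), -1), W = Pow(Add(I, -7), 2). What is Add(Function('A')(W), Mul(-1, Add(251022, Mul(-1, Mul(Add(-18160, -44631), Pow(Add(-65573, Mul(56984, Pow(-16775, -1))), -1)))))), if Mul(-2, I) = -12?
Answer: Rational(-276171607957279, 1100044059) ≈ -2.5106e+5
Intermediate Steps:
I = 6 (I = Mul(Rational(-1, 2), -12) = 6)
W = 1 (W = Pow(Add(6, -7), 2) = Pow(-1, 2) = 1)
Function('A')(E) = -34 (Function('A')(E) = Add(-33, -1) = -34)
Add(Function('A')(W), Mul(-1, Add(251022, Mul(-1, Mul(Add(-18160, -44631), Pow(Add(-65573, Mul(56984, Pow(-16775, -1))), -1)))))) = Add(-34, Mul(-1, Add(251022, Mul(-1, Mul(Add(-18160, -44631), Pow(Add(-65573, Mul(56984, Pow(-16775, -1))), -1)))))) = Add(-34, Mul(-1, Add(251022, Mul(-1, Mul(-62791, Pow(Add(-65573, Mul(56984, Rational(-1, 16775))), -1)))))) = Add(-34, Mul(-1, Add(251022, Mul(-1, Mul(-62791, Pow(Add(-65573, Rational(-56984, 16775)), -1)))))) = Add(-34, Mul(-1, Add(251022, Mul(-1, Mul(-62791, Pow(Rational(-1100044059, 16775), -1)))))) = Add(-34, Mul(-1, Add(251022, Mul(-1, Mul(-62791, Rational(-16775, 1100044059)))))) = Add(-34, Mul(-1, Add(251022, Mul(-1, Rational(1053319025, 1100044059))))) = Add(-34, Mul(-1, Add(251022, Rational(-1053319025, 1100044059)))) = Add(-34, Mul(-1, Rational(276134206459273, 1100044059))) = Add(-34, Rational(-276134206459273, 1100044059)) = Rational(-276171607957279, 1100044059)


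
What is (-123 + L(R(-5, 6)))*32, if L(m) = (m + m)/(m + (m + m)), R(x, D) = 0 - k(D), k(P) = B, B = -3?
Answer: -11744/3 ≈ -3914.7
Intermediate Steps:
k(P) = -3
R(x, D) = 3 (R(x, D) = 0 - 1*(-3) = 0 + 3 = 3)
L(m) = ⅔ (L(m) = (2*m)/(m + 2*m) = (2*m)/((3*m)) = (2*m)*(1/(3*m)) = ⅔)
(-123 + L(R(-5, 6)))*32 = (-123 + ⅔)*32 = -367/3*32 = -11744/3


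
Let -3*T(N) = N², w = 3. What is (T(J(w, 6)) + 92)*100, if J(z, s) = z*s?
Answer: -1600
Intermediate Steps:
J(z, s) = s*z
T(N) = -N²/3
(T(J(w, 6)) + 92)*100 = (-(6*3)²/3 + 92)*100 = (-⅓*18² + 92)*100 = (-⅓*324 + 92)*100 = (-108 + 92)*100 = -16*100 = -1600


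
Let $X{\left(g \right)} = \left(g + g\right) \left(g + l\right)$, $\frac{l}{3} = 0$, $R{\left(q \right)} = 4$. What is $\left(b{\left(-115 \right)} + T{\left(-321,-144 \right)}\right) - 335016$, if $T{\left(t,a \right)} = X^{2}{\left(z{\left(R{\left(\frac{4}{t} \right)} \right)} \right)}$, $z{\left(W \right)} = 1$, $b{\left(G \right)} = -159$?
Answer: $-335171$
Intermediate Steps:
$l = 0$ ($l = 3 \cdot 0 = 0$)
$X{\left(g \right)} = 2 g^{2}$ ($X{\left(g \right)} = \left(g + g\right) \left(g + 0\right) = 2 g g = 2 g^{2}$)
$T{\left(t,a \right)} = 4$ ($T{\left(t,a \right)} = \left(2 \cdot 1^{2}\right)^{2} = \left(2 \cdot 1\right)^{2} = 2^{2} = 4$)
$\left(b{\left(-115 \right)} + T{\left(-321,-144 \right)}\right) - 335016 = \left(-159 + 4\right) - 335016 = -155 - 335016 = -335171$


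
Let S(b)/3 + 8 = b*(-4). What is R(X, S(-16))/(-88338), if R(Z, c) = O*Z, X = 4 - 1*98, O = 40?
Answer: 1880/44169 ≈ 0.042564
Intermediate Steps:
S(b) = -24 - 12*b (S(b) = -24 + 3*(b*(-4)) = -24 + 3*(-4*b) = -24 - 12*b)
X = -94 (X = 4 - 98 = -94)
R(Z, c) = 40*Z
R(X, S(-16))/(-88338) = (40*(-94))/(-88338) = -3760*(-1/88338) = 1880/44169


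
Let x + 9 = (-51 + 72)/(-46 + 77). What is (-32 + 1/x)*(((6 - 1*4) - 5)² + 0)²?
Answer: -223749/86 ≈ -2601.7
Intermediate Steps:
x = -258/31 (x = -9 + (-51 + 72)/(-46 + 77) = -9 + 21/31 = -258/31 ≈ -8.3226)
(-32 + 1/x)*(((6 - 1*4) - 5)² + 0)² = (-32 + 1/(-258/31))*(((6 - 1*4) - 5)² + 0)² = (-32 - 31/258)*(((6 - 4) - 5)² + 0)² = -8287*((2 - 5)² + 0)²/258 = -8287*((-3)² + 0)²/258 = -8287*(9 + 0)²/258 = -8287/258*9² = -8287/258*81 = -223749/86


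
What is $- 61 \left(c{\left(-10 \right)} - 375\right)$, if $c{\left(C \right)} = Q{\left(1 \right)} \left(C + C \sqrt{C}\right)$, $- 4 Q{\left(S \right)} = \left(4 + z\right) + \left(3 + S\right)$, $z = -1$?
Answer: $\frac{43615}{2} - \frac{2135 i \sqrt{10}}{2} \approx 21808.0 - 3375.7 i$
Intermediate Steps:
$Q{\left(S \right)} = - \frac{3}{2} - \frac{S}{4}$ ($Q{\left(S \right)} = - \frac{\left(4 - 1\right) + \left(3 + S\right)}{4} = - \frac{3 + \left(3 + S\right)}{4} = - \frac{6 + S}{4} = - \frac{3}{2} - \frac{S}{4}$)
$c{\left(C \right)} = - \frac{7 C}{4} - \frac{7 C^{\frac{3}{2}}}{4}$ ($c{\left(C \right)} = \left(- \frac{3}{2} - \frac{1}{4}\right) \left(C + C \sqrt{C}\right) = \left(- \frac{3}{2} - \frac{1}{4}\right) \left(C + C^{\frac{3}{2}}\right) = - \frac{7 \left(C + C^{\frac{3}{2}}\right)}{4} = - \frac{7 C}{4} - \frac{7 C^{\frac{3}{2}}}{4}$)
$- 61 \left(c{\left(-10 \right)} - 375\right) = - 61 \left(\left(\left(- \frac{7}{4}\right) \left(-10\right) - \frac{7 \left(-10\right)^{\frac{3}{2}}}{4}\right) - 375\right) = - 61 \left(\left(\frac{35}{2} - \frac{7 \left(- 10 i \sqrt{10}\right)}{4}\right) - 375\right) = - 61 \left(\left(\frac{35}{2} + \frac{35 i \sqrt{10}}{2}\right) - 375\right) = - 61 \left(- \frac{715}{2} + \frac{35 i \sqrt{10}}{2}\right) = \frac{43615}{2} - \frac{2135 i \sqrt{10}}{2}$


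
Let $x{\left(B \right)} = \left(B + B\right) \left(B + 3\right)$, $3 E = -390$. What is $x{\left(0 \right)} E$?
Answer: $0$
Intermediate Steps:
$E = -130$ ($E = \frac{1}{3} \left(-390\right) = -130$)
$x{\left(B \right)} = 2 B \left(3 + B\right)$
$x{\left(0 \right)} E = 2 \cdot 0 \left(3 + 0\right) \left(-130\right) = 2 \cdot 0 \cdot 3 \left(-130\right) = 0 \left(-130\right) = 0$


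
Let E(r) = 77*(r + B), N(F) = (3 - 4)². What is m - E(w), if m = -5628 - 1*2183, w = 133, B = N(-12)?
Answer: -18129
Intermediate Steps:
N(F) = 1 (N(F) = (-1)² = 1)
B = 1
E(r) = 77 + 77*r (E(r) = 77*(r + 1) = 77*(1 + r) = 77 + 77*r)
m = -7811 (m = -5628 - 2183 = -7811)
m - E(w) = -7811 - (77 + 77*133) = -7811 - (77 + 10241) = -7811 - 1*10318 = -7811 - 10318 = -18129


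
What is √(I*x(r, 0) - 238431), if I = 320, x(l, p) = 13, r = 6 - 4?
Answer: I*√234271 ≈ 484.02*I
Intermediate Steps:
r = 2
√(I*x(r, 0) - 238431) = √(320*13 - 238431) = √(4160 - 238431) = √(-234271) = I*√234271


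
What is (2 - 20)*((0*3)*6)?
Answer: 0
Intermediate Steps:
(2 - 20)*((0*3)*6) = -0*6 = -18*0 = 0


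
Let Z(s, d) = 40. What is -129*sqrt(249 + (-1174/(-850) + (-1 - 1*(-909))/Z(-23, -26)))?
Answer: -387*sqrt(876894)/170 ≈ -2131.7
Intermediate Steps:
-129*sqrt(249 + (-1174/(-850) + (-1 - 1*(-909))/Z(-23, -26))) = -129*sqrt(249 + (-1174/(-850) + (-1 - 1*(-909))/40)) = -129*sqrt(249 + (-1174*(-1/850) + (-1 + 909)*(1/40))) = -129*sqrt(249 + (587/425 + 908*(1/40))) = -129*sqrt(249 + (587/425 + 227/10)) = -129*sqrt(249 + 20469/850) = -387*sqrt(876894)/170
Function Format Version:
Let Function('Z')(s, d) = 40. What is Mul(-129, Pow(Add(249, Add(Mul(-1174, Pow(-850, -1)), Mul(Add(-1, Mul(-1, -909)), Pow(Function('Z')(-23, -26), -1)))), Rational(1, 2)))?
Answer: Mul(Rational(-387, 170), Pow(876894, Rational(1, 2))) ≈ -2131.7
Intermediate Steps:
Mul(-129, Pow(Add(249, Add(Mul(-1174, Pow(-850, -1)), Mul(Add(-1, Mul(-1, -909)), Pow(Function('Z')(-23, -26), -1)))), Rational(1, 2))) = Mul(-129, Pow(Add(249, Add(Mul(-1174, Pow(-850, -1)), Mul(Add(-1, Mul(-1, -909)), Pow(40, -1)))), Rational(1, 2))) = Mul(-129, Pow(Add(249, Add(Mul(-1174, Rational(-1, 850)), Mul(Add(-1, 909), Rational(1, 40)))), Rational(1, 2))) = Mul(-129, Pow(Add(249, Add(Rational(587, 425), Mul(908, Rational(1, 40)))), Rational(1, 2))) = Mul(-129, Pow(Add(249, Add(Rational(587, 425), Rational(227, 10))), Rational(1, 2))) = Mul(-129, Pow(Add(249, Rational(20469, 850)), Rational(1, 2))) = Mul(-129, Pow(Rational(232119, 850), Rational(1, 2))) = Mul(-129, Mul(Rational(3, 170), Pow(876894, Rational(1, 2)))) = Mul(Rational(-387, 170), Pow(876894, Rational(1, 2)))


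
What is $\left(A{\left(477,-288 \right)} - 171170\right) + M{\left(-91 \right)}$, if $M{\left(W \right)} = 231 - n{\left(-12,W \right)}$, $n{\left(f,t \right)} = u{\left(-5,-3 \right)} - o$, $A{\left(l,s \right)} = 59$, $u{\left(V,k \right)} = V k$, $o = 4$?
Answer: $-170891$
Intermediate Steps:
$n{\left(f,t \right)} = 11$ ($n{\left(f,t \right)} = \left(-5\right) \left(-3\right) - 4 = 15 - 4 = 11$)
$M{\left(W \right)} = 220$ ($M{\left(W \right)} = 231 - 11 = 220$)
$\left(A{\left(477,-288 \right)} - 171170\right) + M{\left(-91 \right)} = \left(59 - 171170\right) + 220 = -171111 + 220 = -170891$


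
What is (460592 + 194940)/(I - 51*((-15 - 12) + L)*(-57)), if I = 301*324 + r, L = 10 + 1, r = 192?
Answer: 163883/12801 ≈ 12.802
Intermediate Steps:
L = 11
I = 97716 (I = 301*324 + 192 = 97524 + 192 = 97716)
(460592 + 194940)/(I - 51*((-15 - 12) + L)*(-57)) = (460592 + 194940)/(97716 - 51*((-15 - 12) + 11)*(-57)) = 655532/(97716 - 51*(-27 + 11)*(-57)) = 655532/(97716 - 51*(-16)*(-57)) = 655532/(97716 + 816*(-57)) = 655532/(97716 - 46512) = 655532/51204 = 655532*(1/51204) = 163883/12801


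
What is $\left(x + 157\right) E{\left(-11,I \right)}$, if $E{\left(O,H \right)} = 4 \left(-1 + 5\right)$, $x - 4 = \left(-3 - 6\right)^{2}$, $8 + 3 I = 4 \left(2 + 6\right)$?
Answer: $3872$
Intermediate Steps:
$I = 8$ ($I = - \frac{8}{3} + \frac{4 \left(2 + 6\right)}{3} = - \frac{8}{3} + \frac{4 \cdot 8}{3} = - \frac{8}{3} + \frac{1}{3} \cdot 32 = - \frac{8}{3} + \frac{32}{3} = 8$)
$x = 85$ ($x = 4 + \left(-3 - 6\right)^{2} = 4 + \left(-9\right)^{2} = 4 + 81 = 85$)
$E{\left(O,H \right)} = 16$ ($E{\left(O,H \right)} = 4 \cdot 4 = 16$)
$\left(x + 157\right) E{\left(-11,I \right)} = \left(85 + 157\right) 16 = 242 \cdot 16 = 3872$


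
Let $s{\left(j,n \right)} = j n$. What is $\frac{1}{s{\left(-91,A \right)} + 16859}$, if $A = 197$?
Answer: $- \frac{1}{1068} \approx -0.00093633$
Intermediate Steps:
$\frac{1}{s{\left(-91,A \right)} + 16859} = \frac{1}{\left(-91\right) 197 + 16859} = \frac{1}{-17927 + 16859} = \frac{1}{-1068} = - \frac{1}{1068}$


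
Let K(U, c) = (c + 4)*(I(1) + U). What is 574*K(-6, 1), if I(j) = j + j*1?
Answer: -11480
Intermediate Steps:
I(j) = 2*j (I(j) = j + j = 2*j)
K(U, c) = (2 + U)*(4 + c) (K(U, c) = (c + 4)*(2*1 + U) = (4 + c)*(2 + U) = (2 + U)*(4 + c))
574*K(-6, 1) = 574*(8 + 2*1 + 4*(-6) - 6*1) = 574*(8 + 2 - 24 - 6) = 574*(-20) = -11480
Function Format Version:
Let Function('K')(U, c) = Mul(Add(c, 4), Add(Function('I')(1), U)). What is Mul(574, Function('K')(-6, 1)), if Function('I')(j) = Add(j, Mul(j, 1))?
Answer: -11480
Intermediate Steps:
Function('I')(j) = Mul(2, j) (Function('I')(j) = Add(j, j) = Mul(2, j))
Function('K')(U, c) = Mul(Add(2, U), Add(4, c)) (Function('K')(U, c) = Mul(Add(c, 4), Add(Mul(2, 1), U)) = Mul(Add(4, c), Add(2, U)) = Mul(Add(2, U), Add(4, c)))
Mul(574, Function('K')(-6, 1)) = Mul(574, Add(8, Mul(2, 1), Mul(4, -6), Mul(-6, 1))) = Mul(574, Add(8, 2, -24, -6)) = Mul(574, -20) = -11480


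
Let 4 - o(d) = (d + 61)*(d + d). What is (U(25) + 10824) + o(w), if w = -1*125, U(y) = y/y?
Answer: -5171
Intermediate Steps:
U(y) = 1
w = -125
o(d) = 4 - 2*d*(61 + d) (o(d) = 4 - (d + 61)*(d + d) = 4 - (61 + d)*2*d = 4 - 2*d*(61 + d))
(U(25) + 10824) + o(w) = (1 + 10824) + (4 - 122*(-125) - 2*(-125)²) = 10825 + (4 + 15250 - 2*15625) = 10825 + (4 + 15250 - 31250) = 10825 - 15996 = -5171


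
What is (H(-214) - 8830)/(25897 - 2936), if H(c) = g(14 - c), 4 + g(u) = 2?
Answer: -8832/22961 ≈ -0.38465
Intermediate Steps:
g(u) = -2 (g(u) = -4 + 2 = -2)
H(c) = -2
(H(-214) - 8830)/(25897 - 2936) = (-2 - 8830)/(25897 - 2936) = -8832/22961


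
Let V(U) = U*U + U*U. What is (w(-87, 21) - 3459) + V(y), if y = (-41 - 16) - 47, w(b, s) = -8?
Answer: 18165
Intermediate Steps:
y = -104 (y = -57 - 47 = -104)
V(U) = 2*U**2 (V(U) = U**2 + U**2 = 2*U**2)
(w(-87, 21) - 3459) + V(y) = (-8 - 3459) + 2*(-104)**2 = -3467 + 2*10816 = -3467 + 21632 = 18165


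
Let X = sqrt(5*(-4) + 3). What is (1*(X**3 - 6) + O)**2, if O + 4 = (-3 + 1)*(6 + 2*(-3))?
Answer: -4813 + 340*I*sqrt(17) ≈ -4813.0 + 1401.9*I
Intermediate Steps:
X = I*sqrt(17) (X = sqrt(-20 + 3) = sqrt(-17) = I*sqrt(17) ≈ 4.1231*I)
O = -4 (O = -4 + (-3 + 1)*(6 + 2*(-3)) = -4 - 2*(6 - 6) = -4 - 2*0 = -4 + 0 = -4)
(1*(X**3 - 6) + O)**2 = (1*((I*sqrt(17))**3 - 6) - 4)**2 = (1*(-17*I*sqrt(17) - 6) - 4)**2 = (1*(-6 - 17*I*sqrt(17)) - 4)**2 = ((-6 - 17*I*sqrt(17)) - 4)**2 = (-10 - 17*I*sqrt(17))**2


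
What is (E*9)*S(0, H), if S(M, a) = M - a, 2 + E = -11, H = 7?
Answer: 819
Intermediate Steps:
E = -13 (E = -2 - 11 = -13)
(E*9)*S(0, H) = (-13*9)*(0 - 1*7) = -117*(0 - 7) = -117*(-7) = 819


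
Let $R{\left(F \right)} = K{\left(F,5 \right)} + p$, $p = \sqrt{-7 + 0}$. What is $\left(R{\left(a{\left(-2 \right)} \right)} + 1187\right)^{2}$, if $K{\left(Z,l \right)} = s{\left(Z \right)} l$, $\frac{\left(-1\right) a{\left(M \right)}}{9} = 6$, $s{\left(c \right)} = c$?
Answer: $\left(917 + i \sqrt{7}\right)^{2} \approx 8.4088 \cdot 10^{5} + 4852.0 i$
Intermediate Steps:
$a{\left(M \right)} = -54$ ($a{\left(M \right)} = \left(-9\right) 6 = -54$)
$K{\left(Z,l \right)} = Z l$
$p = i \sqrt{7}$ ($p = \sqrt{-7} = i \sqrt{7} \approx 2.6458 i$)
$R{\left(F \right)} = 5 F + i \sqrt{7}$ ($R{\left(F \right)} = F 5 + i \sqrt{7} = 5 F + i \sqrt{7}$)
$\left(R{\left(a{\left(-2 \right)} \right)} + 1187\right)^{2} = \left(\left(5 \left(-54\right) + i \sqrt{7}\right) + 1187\right)^{2} = \left(\left(-270 + i \sqrt{7}\right) + 1187\right)^{2} = \left(917 + i \sqrt{7}\right)^{2}$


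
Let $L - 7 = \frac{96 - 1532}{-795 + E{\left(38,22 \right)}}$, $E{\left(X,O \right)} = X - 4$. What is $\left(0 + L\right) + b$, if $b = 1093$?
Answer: $\frac{838536}{761} \approx 1101.9$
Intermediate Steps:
$E{\left(X,O \right)} = -4 + X$
$L = \frac{6763}{761}$ ($L = 7 + \frac{96 - 1532}{-795 + \left(-4 + 38\right)} = 7 - \frac{1436}{-795 + 34} = 7 - \frac{1436}{-761} = 7 - - \frac{1436}{761} = 7 + \frac{1436}{761} = \frac{6763}{761} \approx 8.887$)
$\left(0 + L\right) + b = \left(0 + \frac{6763}{761}\right) + 1093 = \frac{6763}{761} + 1093 = \frac{838536}{761}$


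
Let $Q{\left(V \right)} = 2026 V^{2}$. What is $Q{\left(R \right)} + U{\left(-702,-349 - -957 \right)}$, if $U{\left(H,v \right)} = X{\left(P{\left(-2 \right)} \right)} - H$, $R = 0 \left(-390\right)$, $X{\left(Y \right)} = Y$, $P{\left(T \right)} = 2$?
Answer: $704$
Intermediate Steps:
$R = 0$
$U{\left(H,v \right)} = 2 - H$
$Q{\left(R \right)} + U{\left(-702,-349 - -957 \right)} = 2026 \cdot 0^{2} + \left(2 - -702\right) = 2026 \cdot 0 + \left(2 + 702\right) = 0 + 704 = 704$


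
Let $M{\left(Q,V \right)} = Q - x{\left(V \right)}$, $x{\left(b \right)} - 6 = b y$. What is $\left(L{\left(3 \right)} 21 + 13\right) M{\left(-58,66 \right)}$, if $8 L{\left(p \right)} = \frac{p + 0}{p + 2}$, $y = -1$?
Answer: $\frac{583}{20} \approx 29.15$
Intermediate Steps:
$L{\left(p \right)} = \frac{p}{8 \left(2 + p\right)}$ ($L{\left(p \right)} = \frac{\left(p + 0\right) \frac{1}{p + 2}}{8} = \frac{p \frac{1}{2 + p}}{8} = \frac{p}{8 \left(2 + p\right)}$)
$x{\left(b \right)} = 6 - b$ ($x{\left(b \right)} = 6 + b \left(-1\right) = 6 - b$)
$M{\left(Q,V \right)} = -6 + Q + V$ ($M{\left(Q,V \right)} = Q - \left(6 - V\right) = Q + \left(-6 + V\right) = -6 + Q + V$)
$\left(L{\left(3 \right)} 21 + 13\right) M{\left(-58,66 \right)} = \left(\frac{1}{8} \cdot 3 \frac{1}{2 + 3} \cdot 21 + 13\right) \left(-6 - 58 + 66\right) = \left(\frac{1}{8} \cdot 3 \cdot \frac{1}{5} \cdot 21 + 13\right) 2 = \left(\frac{3}{40} \cdot 21 + 13\right) 2 = \left(\frac{63}{40} + 13\right) 2 = \frac{583}{40} \cdot 2 = \frac{583}{20}$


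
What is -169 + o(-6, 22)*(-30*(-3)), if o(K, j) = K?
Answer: -709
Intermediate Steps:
-169 + o(-6, 22)*(-30*(-3)) = -169 - (-180)*(-3) = -169 - 6*90 = -169 - 540 = -709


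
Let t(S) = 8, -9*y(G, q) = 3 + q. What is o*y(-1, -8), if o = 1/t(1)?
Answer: 5/72 ≈ 0.069444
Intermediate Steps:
y(G, q) = -⅓ - q/9 (y(G, q) = -(3 + q)/9 = -⅓ - q/9)
o = ⅛ (o = 1/8 = ⅛ ≈ 0.12500)
o*y(-1, -8) = (-⅓ - ⅑*(-8))/8 = (-⅓ + 8/9)/8 = (⅛)*(5/9) = 5/72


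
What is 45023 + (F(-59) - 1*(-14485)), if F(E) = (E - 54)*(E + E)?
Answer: 72842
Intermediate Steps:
F(E) = 2*E*(-54 + E) (F(E) = (-54 + E)*(2*E) = 2*E*(-54 + E))
45023 + (F(-59) - 1*(-14485)) = 45023 + (2*(-59)*(-54 - 59) - 1*(-14485)) = 45023 + (2*(-59)*(-113) + 14485) = 45023 + (13334 + 14485) = 45023 + 27819 = 72842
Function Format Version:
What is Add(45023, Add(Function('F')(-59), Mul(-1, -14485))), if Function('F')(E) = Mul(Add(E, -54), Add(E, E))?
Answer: 72842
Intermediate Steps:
Function('F')(E) = Mul(2, E, Add(-54, E)) (Function('F')(E) = Mul(Add(-54, E), Mul(2, E)) = Mul(2, E, Add(-54, E)))
Add(45023, Add(Function('F')(-59), Mul(-1, -14485))) = Add(45023, Add(Mul(2, -59, Add(-54, -59)), Mul(-1, -14485))) = Add(45023, Add(Mul(2, -59, -113), 14485)) = Add(45023, Add(13334, 14485)) = Add(45023, 27819) = 72842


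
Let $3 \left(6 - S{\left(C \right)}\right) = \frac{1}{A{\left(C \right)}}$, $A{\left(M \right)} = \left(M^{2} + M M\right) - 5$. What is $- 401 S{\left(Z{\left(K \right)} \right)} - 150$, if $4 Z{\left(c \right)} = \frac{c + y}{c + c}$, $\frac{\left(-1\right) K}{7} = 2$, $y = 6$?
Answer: $- \frac{3788950}{1467} \approx -2582.8$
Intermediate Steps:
$K = -14$ ($K = \left(-7\right) 2 = -14$)
$A{\left(M \right)} = -5 + 2 M^{2}$ ($A{\left(M \right)} = \left(M^{2} + M^{2}\right) - 5 = 2 M^{2} - 5 = -5 + 2 M^{2}$)
$Z{\left(c \right)} = \frac{6 + c}{8 c}$ ($Z{\left(c \right)} = \frac{\left(c + 6\right) \frac{1}{c + c}}{4} = \frac{\left(6 + c\right) \frac{1}{2 c}}{4} = \frac{\frac{1}{2} \frac{1}{c} \left(6 + c\right)}{4} = \frac{6 + c}{8 c}$)
$S{\left(C \right)} = 6 - \frac{1}{3 \left(-5 + 2 C^{2}\right)}$
$- 401 S{\left(Z{\left(K \right)} \right)} - 150 = - 401 \frac{-91 + 36 \left(\frac{6 - 14}{8 \left(-14\right)}\right)^{2}}{3 \left(-5 + 2 \left(\frac{6 - 14}{8 \left(-14\right)}\right)^{2}\right)} - 150 = - 401 \frac{-91 + 36 \left(\frac{1}{8} \left(- \frac{1}{14}\right) \left(-8\right)\right)^{2}}{3 \left(-5 + 2 \left(\frac{1}{8} \left(- \frac{1}{14}\right) \left(-8\right)\right)^{2}\right)} - 150 = - 401 \frac{-91 + \frac{36}{196}}{3 \left(-5 + \frac{2}{196}\right)} - 150 = - 401 \frac{-91 + 36 \cdot \frac{1}{196}}{3 \left(-5 + 2 \cdot \frac{1}{196}\right)} - 150 = - 401 \frac{-91 + \frac{9}{49}}{3 \left(-5 + \frac{1}{98}\right)} - 150 = - 401 \cdot \frac{1}{3} \frac{1}{- \frac{489}{98}} \left(- \frac{4450}{49}\right) - 150 = - 401 \cdot \frac{1}{3} \left(- \frac{98}{489}\right) \left(- \frac{4450}{49}\right) - 150 = \left(-401\right) \frac{8900}{1467} - 150 = - \frac{3568900}{1467} - 150 = - \frac{3788950}{1467}$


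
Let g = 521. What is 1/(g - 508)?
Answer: 1/13 ≈ 0.076923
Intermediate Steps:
1/(g - 508) = 1/(521 - 508) = 1/13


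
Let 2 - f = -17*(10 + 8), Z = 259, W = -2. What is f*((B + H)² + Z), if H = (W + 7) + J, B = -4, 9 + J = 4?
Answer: 84700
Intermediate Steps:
J = -5 (J = -9 + 4 = -5)
f = 308 (f = 2 - (-17)*(10 + 8) = 2 - (-17)*18 = 2 - 1*(-306) = 2 + 306 = 308)
H = 0 (H = (-2 + 7) - 5 = 5 - 5 = 0)
f*((B + H)² + Z) = 308*((-4 + 0)² + 259) = 308*((-4)² + 259) = 308*(16 + 259) = 308*275 = 84700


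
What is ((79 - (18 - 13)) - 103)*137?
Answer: -3973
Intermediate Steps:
((79 - (18 - 13)) - 103)*137 = ((79 - 1*5) - 103)*137 = ((79 - 5) - 103)*137 = (74 - 103)*137 = -29*137 = -3973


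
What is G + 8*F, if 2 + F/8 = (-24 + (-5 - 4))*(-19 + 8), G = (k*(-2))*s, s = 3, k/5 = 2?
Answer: 23044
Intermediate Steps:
k = 10 (k = 5*2 = 10)
G = -60 (G = (10*(-2))*3 = -20*3 = -60)
F = 2888 (F = -16 + 8*((-24 + (-5 - 4))*(-19 + 8)) = -16 + 8*((-24 - 9)*(-11)) = -16 + 8*(-33*(-11)) = -16 + 8*363 = -16 + 2904 = 2888)
G + 8*F = -60 + 8*2888 = -60 + 23104 = 23044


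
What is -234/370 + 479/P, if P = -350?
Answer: -25913/12950 ≈ -2.0010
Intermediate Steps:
-234/370 + 479/P = -234/370 + 479/(-350) = -234*1/370 + 479*(-1/350) = -117/185 - 479/350 = -25913/12950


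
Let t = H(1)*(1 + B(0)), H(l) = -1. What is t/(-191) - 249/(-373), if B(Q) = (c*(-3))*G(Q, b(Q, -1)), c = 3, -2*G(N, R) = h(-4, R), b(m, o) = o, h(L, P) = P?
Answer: 92507/142486 ≈ 0.64924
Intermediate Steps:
G(N, R) = -R/2
B(Q) = -9/2 (B(Q) = (3*(-3))*(-½*(-1)) = -9*½ = -9/2)
t = 7/2 (t = -(1 - 9/2) = -1*(-7/2) = 7/2 ≈ 3.5000)
t/(-191) - 249/(-373) = (7/2)/(-191) - 249/(-373) = (7/2)*(-1/191) - 249*(-1/373) = -7/382 + 249/373 = 92507/142486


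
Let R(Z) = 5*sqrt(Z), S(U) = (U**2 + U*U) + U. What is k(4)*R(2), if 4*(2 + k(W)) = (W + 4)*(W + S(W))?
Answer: 390*sqrt(2) ≈ 551.54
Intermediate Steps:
S(U) = U + 2*U**2 (S(U) = (U**2 + U**2) + U = 2*U**2 + U = U + 2*U**2)
k(W) = -2 + (4 + W)*(W + W*(1 + 2*W))/4 (k(W) = -2 + ((W + 4)*(W + W*(1 + 2*W)))/4 = -2 + ((4 + W)*(W + W*(1 + 2*W)))/4 = -2 + (4 + W)*(W + W*(1 + 2*W))/4)
k(4)*R(2) = (-2 + (1/2)*4**3 + 2*4 + (5/2)*4**2)*(5*sqrt(2)) = (-2 + (1/2)*64 + 8 + (5/2)*16)*(5*sqrt(2)) = (-2 + 32 + 8 + 40)*(5*sqrt(2)) = 78*(5*sqrt(2)) = 390*sqrt(2)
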